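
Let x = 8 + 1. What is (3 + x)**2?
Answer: 144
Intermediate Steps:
x = 9
(3 + x)**2 = (3 + 9)**2 = 12**2 = 144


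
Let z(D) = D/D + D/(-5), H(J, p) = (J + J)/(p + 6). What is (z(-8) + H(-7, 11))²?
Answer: 22801/7225 ≈ 3.1558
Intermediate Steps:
H(J, p) = 2*J/(6 + p) (H(J, p) = (2*J)/(6 + p) = 2*J/(6 + p))
z(D) = 1 - D/5 (z(D) = 1 + D*(-⅕) = 1 - D/5)
(z(-8) + H(-7, 11))² = ((1 - ⅕*(-8)) + 2*(-7)/(6 + 11))² = ((1 + 8/5) + 2*(-7)/17)² = (13/5 + 2*(-7)*(1/17))² = (13/5 - 14/17)² = (151/85)² = 22801/7225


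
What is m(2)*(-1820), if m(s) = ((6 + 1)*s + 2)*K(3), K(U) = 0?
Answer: 0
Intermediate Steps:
m(s) = 0 (m(s) = ((6 + 1)*s + 2)*0 = (7*s + 2)*0 = (2 + 7*s)*0 = 0)
m(2)*(-1820) = 0*(-1820) = 0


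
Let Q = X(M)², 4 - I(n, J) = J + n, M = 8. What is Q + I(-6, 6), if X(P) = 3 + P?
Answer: 125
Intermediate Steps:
I(n, J) = 4 - J - n (I(n, J) = 4 - (J + n) = 4 + (-J - n) = 4 - J - n)
Q = 121 (Q = (3 + 8)² = 11² = 121)
Q + I(-6, 6) = 121 + (4 - 1*6 - 1*(-6)) = 121 + (4 - 6 + 6) = 121 + 4 = 125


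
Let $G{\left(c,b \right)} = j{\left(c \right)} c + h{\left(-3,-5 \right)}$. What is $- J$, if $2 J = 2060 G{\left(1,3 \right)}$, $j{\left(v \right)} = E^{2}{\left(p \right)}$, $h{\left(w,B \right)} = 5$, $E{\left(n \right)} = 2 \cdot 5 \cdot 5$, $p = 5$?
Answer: $-2580150$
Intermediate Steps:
$E{\left(n \right)} = 50$ ($E{\left(n \right)} = 10 \cdot 5 = 50$)
$j{\left(v \right)} = 2500$ ($j{\left(v \right)} = 50^{2} = 2500$)
$G{\left(c,b \right)} = 5 + 2500 c$ ($G{\left(c,b \right)} = 2500 c + 5 = 5 + 2500 c$)
$J = 2580150$ ($J = \frac{2060 \left(5 + 2500 \cdot 1\right)}{2} = \frac{2060 \left(5 + 2500\right)}{2} = \frac{2060 \cdot 2505}{2} = \frac{1}{2} \cdot 5160300 = 2580150$)
$- J = \left(-1\right) 2580150 = -2580150$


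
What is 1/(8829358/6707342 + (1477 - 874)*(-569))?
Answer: -3353671/1150663581118 ≈ -2.9146e-6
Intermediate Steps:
1/(8829358/6707342 + (1477 - 874)*(-569)) = 1/(8829358*(1/6707342) + 603*(-569)) = 1/(4414679/3353671 - 343107) = 1/(-1150663581118/3353671) = -3353671/1150663581118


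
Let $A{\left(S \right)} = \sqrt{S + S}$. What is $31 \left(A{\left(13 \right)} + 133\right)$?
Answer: $4123 + 31 \sqrt{26} \approx 4281.1$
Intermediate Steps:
$A{\left(S \right)} = \sqrt{2} \sqrt{S}$ ($A{\left(S \right)} = \sqrt{2 S} = \sqrt{2} \sqrt{S}$)
$31 \left(A{\left(13 \right)} + 133\right) = 31 \left(\sqrt{2} \sqrt{13} + 133\right) = 31 \left(\sqrt{26} + 133\right) = 31 \left(133 + \sqrt{26}\right) = 4123 + 31 \sqrt{26}$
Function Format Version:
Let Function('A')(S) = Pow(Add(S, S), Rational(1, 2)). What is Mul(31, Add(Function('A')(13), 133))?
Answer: Add(4123, Mul(31, Pow(26, Rational(1, 2)))) ≈ 4281.1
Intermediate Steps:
Function('A')(S) = Mul(Pow(2, Rational(1, 2)), Pow(S, Rational(1, 2))) (Function('A')(S) = Pow(Mul(2, S), Rational(1, 2)) = Mul(Pow(2, Rational(1, 2)), Pow(S, Rational(1, 2))))
Mul(31, Add(Function('A')(13), 133)) = Mul(31, Add(Mul(Pow(2, Rational(1, 2)), Pow(13, Rational(1, 2))), 133)) = Mul(31, Add(Pow(26, Rational(1, 2)), 133)) = Mul(31, Add(133, Pow(26, Rational(1, 2)))) = Add(4123, Mul(31, Pow(26, Rational(1, 2))))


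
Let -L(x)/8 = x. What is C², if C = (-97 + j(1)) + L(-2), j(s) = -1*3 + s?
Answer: 6889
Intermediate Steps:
L(x) = -8*x
j(s) = -3 + s
C = -83 (C = (-97 + (-3 + 1)) - 8*(-2) = (-97 - 2) + 16 = -99 + 16 = -83)
C² = (-83)² = 6889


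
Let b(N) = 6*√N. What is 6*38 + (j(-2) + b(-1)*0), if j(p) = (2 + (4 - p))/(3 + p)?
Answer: 236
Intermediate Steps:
j(p) = (6 - p)/(3 + p)
6*38 + (j(-2) + b(-1)*0) = 6*38 + ((6 - 1*(-2))/(3 - 2) + (6*√(-1))*0) = 228 + ((6 + 2)/1 + (6*I)*0) = 228 + (1*8 + 0) = 228 + (8 + 0) = 228 + 8 = 236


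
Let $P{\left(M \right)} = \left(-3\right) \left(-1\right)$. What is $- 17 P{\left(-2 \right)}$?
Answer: $-51$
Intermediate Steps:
$P{\left(M \right)} = 3$
$- 17 P{\left(-2 \right)} = \left(-17\right) 3 = -51$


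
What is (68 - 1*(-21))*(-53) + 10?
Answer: -4707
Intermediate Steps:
(68 - 1*(-21))*(-53) + 10 = (68 + 21)*(-53) + 10 = 89*(-53) + 10 = -4717 + 10 = -4707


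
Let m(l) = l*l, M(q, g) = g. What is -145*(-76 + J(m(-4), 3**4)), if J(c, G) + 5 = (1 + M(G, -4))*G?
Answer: 46980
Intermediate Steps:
m(l) = l**2
J(c, G) = -5 - 3*G (J(c, G) = -5 + (1 - 4)*G = -5 - 3*G)
-145*(-76 + J(m(-4), 3**4)) = -145*(-76 + (-5 - 3*3**4)) = -145*(-76 + (-5 - 3*81)) = -145*(-76 + (-5 - 243)) = -145*(-76 - 248) = -145*(-324) = 46980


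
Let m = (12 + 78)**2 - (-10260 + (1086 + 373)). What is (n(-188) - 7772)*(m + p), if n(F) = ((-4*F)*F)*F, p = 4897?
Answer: 579192826968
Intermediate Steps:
n(F) = -4*F**3 (n(F) = (-4*F**2)*F = -4*F**3)
m = 16901 (m = 90**2 - (-10260 + 1459) = 8100 - 1*(-8801) = 8100 + 8801 = 16901)
(n(-188) - 7772)*(m + p) = (-4*(-188)**3 - 7772)*(16901 + 4897) = (-4*(-6644672) - 7772)*21798 = (26578688 - 7772)*21798 = 26570916*21798 = 579192826968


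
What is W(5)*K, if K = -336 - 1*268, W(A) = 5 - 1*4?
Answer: -604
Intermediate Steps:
W(A) = 1 (W(A) = 5 - 4 = 1)
K = -604 (K = -336 - 268 = -604)
W(5)*K = 1*(-604) = -604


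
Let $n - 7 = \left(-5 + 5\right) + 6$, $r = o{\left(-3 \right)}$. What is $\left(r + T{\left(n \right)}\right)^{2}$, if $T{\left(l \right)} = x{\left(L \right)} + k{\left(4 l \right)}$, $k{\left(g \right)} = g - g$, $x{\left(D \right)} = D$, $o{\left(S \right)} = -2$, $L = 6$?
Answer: $16$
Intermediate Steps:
$r = -2$
$n = 13$ ($n = 7 + \left(\left(-5 + 5\right) + 6\right) = 7 + \left(0 + 6\right) = 7 + 6 = 13$)
$k{\left(g \right)} = 0$
$T{\left(l \right)} = 6$ ($T{\left(l \right)} = 6 + 0 = 6$)
$\left(r + T{\left(n \right)}\right)^{2} = \left(-2 + 6\right)^{2} = 4^{2} = 16$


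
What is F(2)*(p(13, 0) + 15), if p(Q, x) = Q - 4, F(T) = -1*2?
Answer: -48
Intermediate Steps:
F(T) = -2
p(Q, x) = -4 + Q
F(2)*(p(13, 0) + 15) = -2*((-4 + 13) + 15) = -2*(9 + 15) = -2*24 = -48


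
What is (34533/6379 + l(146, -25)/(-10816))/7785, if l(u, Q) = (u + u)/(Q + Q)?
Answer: 4669327267/6714101628000 ≈ 0.00069545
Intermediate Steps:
l(u, Q) = u/Q (l(u, Q) = (2*u)/((2*Q)) = (2*u)*(1/(2*Q)) = u/Q)
(34533/6379 + l(146, -25)/(-10816))/7785 = (34533/6379 + (146/(-25))/(-10816))/7785 = (34533*(1/6379) + (146*(-1/25))*(-1/10816))*(1/7785) = (34533/6379 - 146/25*(-1/10816))*(1/7785) = (34533/6379 + 73/135200)*(1/7785) = (4669327267/862440800)*(1/7785) = 4669327267/6714101628000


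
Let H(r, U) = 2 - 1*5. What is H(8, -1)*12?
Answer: -36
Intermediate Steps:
H(r, U) = -3 (H(r, U) = 2 - 5 = -3)
H(8, -1)*12 = -3*12 = -36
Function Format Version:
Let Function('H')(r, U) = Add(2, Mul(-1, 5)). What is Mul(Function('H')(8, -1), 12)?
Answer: -36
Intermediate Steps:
Function('H')(r, U) = -3 (Function('H')(r, U) = Add(2, -5) = -3)
Mul(Function('H')(8, -1), 12) = Mul(-3, 12) = -36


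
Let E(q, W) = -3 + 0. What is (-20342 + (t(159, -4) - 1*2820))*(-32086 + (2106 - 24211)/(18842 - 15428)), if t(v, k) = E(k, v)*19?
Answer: 2543959759271/3414 ≈ 7.4516e+8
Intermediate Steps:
E(q, W) = -3
t(v, k) = -57 (t(v, k) = -3*19 = -57)
(-20342 + (t(159, -4) - 1*2820))*(-32086 + (2106 - 24211)/(18842 - 15428)) = (-20342 + (-57 - 1*2820))*(-32086 + (2106 - 24211)/(18842 - 15428)) = (-20342 + (-57 - 2820))*(-32086 - 22105/3414) = (-20342 - 2877)*(-32086 - 22105*1/3414) = -23219*(-32086 - 22105/3414) = -23219*(-109563709/3414) = 2543959759271/3414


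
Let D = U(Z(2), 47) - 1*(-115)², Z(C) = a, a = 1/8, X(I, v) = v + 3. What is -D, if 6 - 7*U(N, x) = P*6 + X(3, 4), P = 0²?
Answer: 92576/7 ≈ 13225.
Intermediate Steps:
P = 0
X(I, v) = 3 + v
a = ⅛ ≈ 0.12500
Z(C) = ⅛
U(N, x) = -⅐ (U(N, x) = 6/7 - (0*6 + (3 + 4))/7 = 6/7 - (0 + 7)/7 = 6/7 - ⅐*7 = 6/7 - 1 = -⅐)
D = -92576/7 (D = -⅐ - 1*(-115)² = -⅐ - 1*13225 = -⅐ - 13225 = -92576/7 ≈ -13225.)
-D = -1*(-92576/7) = 92576/7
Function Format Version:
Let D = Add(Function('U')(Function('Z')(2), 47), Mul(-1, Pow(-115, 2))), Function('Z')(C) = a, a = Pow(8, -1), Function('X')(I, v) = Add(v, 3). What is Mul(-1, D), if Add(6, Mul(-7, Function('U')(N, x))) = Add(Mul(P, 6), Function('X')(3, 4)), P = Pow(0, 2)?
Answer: Rational(92576, 7) ≈ 13225.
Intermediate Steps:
P = 0
Function('X')(I, v) = Add(3, v)
a = Rational(1, 8) ≈ 0.12500
Function('Z')(C) = Rational(1, 8)
Function('U')(N, x) = Rational(-1, 7) (Function('U')(N, x) = Add(Rational(6, 7), Mul(Rational(-1, 7), Add(Mul(0, 6), Add(3, 4)))) = Add(Rational(6, 7), Mul(Rational(-1, 7), Add(0, 7))) = Add(Rational(6, 7), Mul(Rational(-1, 7), 7)) = Add(Rational(6, 7), -1) = Rational(-1, 7))
D = Rational(-92576, 7) (D = Add(Rational(-1, 7), Mul(-1, Pow(-115, 2))) = Add(Rational(-1, 7), Mul(-1, 13225)) = Add(Rational(-1, 7), -13225) = Rational(-92576, 7) ≈ -13225.)
Mul(-1, D) = Mul(-1, Rational(-92576, 7)) = Rational(92576, 7)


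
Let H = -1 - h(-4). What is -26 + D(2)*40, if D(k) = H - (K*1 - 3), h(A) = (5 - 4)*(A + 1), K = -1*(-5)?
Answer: -26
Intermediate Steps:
K = 5
h(A) = 1 + A (h(A) = 1*(1 + A) = 1 + A)
H = 2 (H = -1 - (1 - 4) = -1 - 1*(-3) = -1 + 3 = 2)
D(k) = 0 (D(k) = 2 - (5*1 - 3) = 2 - (5 - 3) = 2 - 1*2 = 2 - 2 = 0)
-26 + D(2)*40 = -26 + 0*40 = -26 + 0 = -26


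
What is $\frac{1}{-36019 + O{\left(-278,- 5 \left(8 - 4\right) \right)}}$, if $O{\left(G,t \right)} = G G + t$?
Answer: $\frac{1}{41245} \approx 2.4245 \cdot 10^{-5}$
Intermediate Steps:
$O{\left(G,t \right)} = t + G^{2}$ ($O{\left(G,t \right)} = G^{2} + t = t + G^{2}$)
$\frac{1}{-36019 + O{\left(-278,- 5 \left(8 - 4\right) \right)}} = \frac{1}{-36019 + \left(- 5 \left(8 - 4\right) + \left(-278\right)^{2}\right)} = \frac{1}{-36019 + \left(\left(-5\right) 4 + 77284\right)} = \frac{1}{-36019 + \left(-20 + 77284\right)} = \frac{1}{-36019 + 77264} = \frac{1}{41245}$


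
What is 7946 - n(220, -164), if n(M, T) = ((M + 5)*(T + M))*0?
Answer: 7946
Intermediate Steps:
n(M, T) = 0 (n(M, T) = ((5 + M)*(M + T))*0 = 0)
7946 - n(220, -164) = 7946 - 1*0 = 7946 + 0 = 7946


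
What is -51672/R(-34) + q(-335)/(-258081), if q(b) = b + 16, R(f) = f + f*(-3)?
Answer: -3333884935/4387377 ≈ -759.88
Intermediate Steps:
R(f) = -2*f (R(f) = f - 3*f = -2*f)
q(b) = 16 + b
-51672/R(-34) + q(-335)/(-258081) = -51672/((-2*(-34))) + (16 - 335)/(-258081) = -51672/68 - 319*(-1/258081) = -51672*1/68 + 319/258081 = -12918/17 + 319/258081 = -3333884935/4387377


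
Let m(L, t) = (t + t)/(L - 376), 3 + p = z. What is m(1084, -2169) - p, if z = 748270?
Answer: -88296229/118 ≈ -7.4827e+5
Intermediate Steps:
p = 748267 (p = -3 + 748270 = 748267)
m(L, t) = 2*t/(-376 + L) (m(L, t) = (2*t)/(-376 + L) = 2*t/(-376 + L))
m(1084, -2169) - p = 2*(-2169)/(-376 + 1084) - 1*748267 = 2*(-2169)/708 - 748267 = 2*(-2169)*(1/708) - 748267 = -723/118 - 748267 = -88296229/118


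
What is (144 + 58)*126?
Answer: 25452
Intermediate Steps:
(144 + 58)*126 = 202*126 = 25452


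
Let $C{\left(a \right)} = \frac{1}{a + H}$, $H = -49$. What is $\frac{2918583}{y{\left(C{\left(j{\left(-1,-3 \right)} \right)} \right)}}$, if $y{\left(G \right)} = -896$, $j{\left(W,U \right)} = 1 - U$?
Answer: $- \frac{2918583}{896} \approx -3257.3$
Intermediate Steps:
$C{\left(a \right)} = \frac{1}{-49 + a}$ ($C{\left(a \right)} = \frac{1}{a - 49} = \frac{1}{-49 + a}$)
$\frac{2918583}{y{\left(C{\left(j{\left(-1,-3 \right)} \right)} \right)}} = \frac{2918583}{-896} = 2918583 \left(- \frac{1}{896}\right) = - \frac{2918583}{896}$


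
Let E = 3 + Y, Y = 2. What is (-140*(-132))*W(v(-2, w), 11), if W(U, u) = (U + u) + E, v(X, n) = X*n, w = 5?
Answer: 110880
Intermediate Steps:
E = 5 (E = 3 + 2 = 5)
W(U, u) = 5 + U + u (W(U, u) = (U + u) + 5 = 5 + U + u)
(-140*(-132))*W(v(-2, w), 11) = (-140*(-132))*(5 - 2*5 + 11) = 18480*(5 - 10 + 11) = 18480*6 = 110880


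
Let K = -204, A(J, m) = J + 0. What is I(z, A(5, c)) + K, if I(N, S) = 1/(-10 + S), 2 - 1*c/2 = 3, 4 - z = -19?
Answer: -1021/5 ≈ -204.20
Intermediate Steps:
z = 23 (z = 4 - 1*(-19) = 4 + 19 = 23)
c = -2 (c = 4 - 2*3 = 4 - 6 = -2)
A(J, m) = J
I(z, A(5, c)) + K = 1/(-10 + 5) - 204 = 1/(-5) - 204 = -⅕ - 204 = -1021/5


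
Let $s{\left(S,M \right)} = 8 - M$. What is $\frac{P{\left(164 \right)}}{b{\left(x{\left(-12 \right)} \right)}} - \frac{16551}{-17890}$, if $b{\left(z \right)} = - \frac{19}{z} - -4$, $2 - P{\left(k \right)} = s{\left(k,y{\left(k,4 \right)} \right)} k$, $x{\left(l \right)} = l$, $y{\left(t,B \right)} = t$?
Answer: $\frac{5493911397}{1198630} \approx 4583.5$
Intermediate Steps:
$P{\left(k \right)} = 2 - k \left(8 - k\right)$ ($P{\left(k \right)} = 2 - \left(8 - k\right) k = 2 - k \left(8 - k\right)$)
$b{\left(z \right)} = 4 - \frac{19}{z}$ ($b{\left(z \right)} = - \frac{19}{z} + 4 = 4 - \frac{19}{z}$)
$\frac{P{\left(164 \right)}}{b{\left(x{\left(-12 \right)} \right)}} - \frac{16551}{-17890} = \frac{2 + 164 \left(-8 + 164\right)}{4 - \frac{19}{-12}} - \frac{16551}{-17890} = \frac{2 + 164 \cdot 156}{4 - - \frac{19}{12}} - - \frac{16551}{17890} = \frac{2 + 25584}{4 + \frac{19}{12}} + \frac{16551}{17890} = \frac{25586}{\frac{67}{12}} + \frac{16551}{17890} = 25586 \cdot \frac{12}{67} + \frac{16551}{17890} = \frac{307032}{67} + \frac{16551}{17890} = \frac{5493911397}{1198630}$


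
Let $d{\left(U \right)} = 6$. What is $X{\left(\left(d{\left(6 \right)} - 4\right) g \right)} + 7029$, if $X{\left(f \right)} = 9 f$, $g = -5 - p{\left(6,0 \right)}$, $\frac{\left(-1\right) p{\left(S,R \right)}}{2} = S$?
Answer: $7155$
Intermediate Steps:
$p{\left(S,R \right)} = - 2 S$
$g = 7$ ($g = -5 - \left(-2\right) 6 = -5 - -12 = -5 + 12 = 7$)
$X{\left(\left(d{\left(6 \right)} - 4\right) g \right)} + 7029 = 9 \left(6 - 4\right) 7 + 7029 = 9 \cdot 2 \cdot 7 + 7029 = 9 \cdot 14 + 7029 = 126 + 7029 = 7155$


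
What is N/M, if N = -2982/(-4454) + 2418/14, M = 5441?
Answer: 2702880/84819749 ≈ 0.031866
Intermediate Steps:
N = 2702880/15589 (N = -2982*(-1/4454) + 2418*(1/14) = 1491/2227 + 1209/7 = 2702880/15589 ≈ 173.38)
N/M = (2702880/15589)/5441 = (2702880/15589)*(1/5441) = 2702880/84819749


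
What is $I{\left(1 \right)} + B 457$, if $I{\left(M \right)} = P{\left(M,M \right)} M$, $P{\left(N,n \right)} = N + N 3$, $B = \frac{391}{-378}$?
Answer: $- \frac{177175}{378} \approx -468.72$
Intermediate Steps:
$B = - \frac{391}{378}$ ($B = 391 \left(- \frac{1}{378}\right) = - \frac{391}{378} \approx -1.0344$)
$P{\left(N,n \right)} = 4 N$ ($P{\left(N,n \right)} = N + 3 N = 4 N$)
$I{\left(M \right)} = 4 M^{2}$ ($I{\left(M \right)} = 4 M M = 4 M^{2}$)
$I{\left(1 \right)} + B 457 = 4 \cdot 1^{2} - \frac{178687}{378} = 4 \cdot 1 - \frac{178687}{378} = 4 - \frac{178687}{378} = - \frac{177175}{378}$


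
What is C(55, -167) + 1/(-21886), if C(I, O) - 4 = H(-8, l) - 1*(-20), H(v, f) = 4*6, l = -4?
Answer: 1050527/21886 ≈ 48.000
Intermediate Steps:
H(v, f) = 24
C(I, O) = 48 (C(I, O) = 4 + (24 - 1*(-20)) = 4 + (24 + 20) = 4 + 44 = 48)
C(55, -167) + 1/(-21886) = 48 + 1/(-21886) = 48 - 1/21886 = 1050527/21886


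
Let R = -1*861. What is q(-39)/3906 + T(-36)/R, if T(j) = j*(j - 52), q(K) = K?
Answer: -196949/53382 ≈ -3.6894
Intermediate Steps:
T(j) = j*(-52 + j)
R = -861
q(-39)/3906 + T(-36)/R = -39/3906 - 36*(-52 - 36)/(-861) = -39*1/3906 - 36*(-88)*(-1/861) = -13/1302 + 3168*(-1/861) = -13/1302 - 1056/287 = -196949/53382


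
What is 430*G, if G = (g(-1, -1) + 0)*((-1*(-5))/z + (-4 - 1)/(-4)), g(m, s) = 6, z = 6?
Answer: 5375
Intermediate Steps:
G = 25/2 (G = (6 + 0)*(-1*(-5)/6 + (-4 - 1)/(-4)) = 6*(5*(1/6) - 5*(-1/4)) = 6*(5/6 + 5/4) = 6*(25/12) = 25/2 ≈ 12.500)
430*G = 430*(25/2) = 5375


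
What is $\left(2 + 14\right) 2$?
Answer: $32$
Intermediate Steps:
$\left(2 + 14\right) 2 = 16 \cdot 2 = 32$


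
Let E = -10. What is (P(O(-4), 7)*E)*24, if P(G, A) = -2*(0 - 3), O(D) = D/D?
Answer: -1440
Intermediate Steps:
O(D) = 1
P(G, A) = 6 (P(G, A) = -2*(-3) = 6)
(P(O(-4), 7)*E)*24 = (6*(-10))*24 = -60*24 = -1440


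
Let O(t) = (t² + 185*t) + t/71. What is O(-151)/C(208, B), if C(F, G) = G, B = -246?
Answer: 121555/5822 ≈ 20.879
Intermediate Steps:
O(t) = t² + 13136*t/71 (O(t) = (t² + 185*t) + t*(1/71) = (t² + 185*t) + t/71 = t² + 13136*t/71)
O(-151)/C(208, B) = ((1/71)*(-151)*(13136 + 71*(-151)))/(-246) = ((1/71)*(-151)*(13136 - 10721))*(-1/246) = ((1/71)*(-151)*2415)*(-1/246) = -364665/71*(-1/246) = 121555/5822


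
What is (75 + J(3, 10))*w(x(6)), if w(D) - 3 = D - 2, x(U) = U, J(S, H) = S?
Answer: 546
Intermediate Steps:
w(D) = 1 + D (w(D) = 3 + (D - 2) = 3 + (-2 + D) = 1 + D)
(75 + J(3, 10))*w(x(6)) = (75 + 3)*(1 + 6) = 78*7 = 546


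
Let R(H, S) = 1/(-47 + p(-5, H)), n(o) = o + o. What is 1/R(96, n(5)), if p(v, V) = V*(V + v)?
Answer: 8689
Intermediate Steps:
n(o) = 2*o
R(H, S) = 1/(-47 + H*(-5 + H)) (R(H, S) = 1/(-47 + H*(H - 5)) = 1/(-47 + H*(-5 + H)))
1/R(96, n(5)) = 1/(1/(-47 + 96*(-5 + 96))) = 1/(1/(-47 + 96*91)) = 1/(1/(-47 + 8736)) = 1/(1/8689) = 8689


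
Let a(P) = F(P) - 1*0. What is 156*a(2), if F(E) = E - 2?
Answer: 0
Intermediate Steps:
F(E) = -2 + E
a(P) = -2 + P (a(P) = (-2 + P) - 1*0 = (-2 + P) + 0 = -2 + P)
156*a(2) = 156*(-2 + 2) = 156*0 = 0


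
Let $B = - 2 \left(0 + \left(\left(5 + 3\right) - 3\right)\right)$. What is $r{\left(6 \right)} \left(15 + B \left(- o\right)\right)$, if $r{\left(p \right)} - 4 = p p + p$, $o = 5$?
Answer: $2990$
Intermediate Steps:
$r{\left(p \right)} = 4 + p + p^{2}$ ($r{\left(p \right)} = 4 + \left(p p + p\right) = 4 + \left(p^{2} + p\right) = 4 + \left(p + p^{2}\right) = 4 + p + p^{2}$)
$B = -10$ ($B = - 2 \left(0 + \left(8 - 3\right)\right) = - 2 \left(0 + 5\right) = \left(-2\right) 5 = -10$)
$r{\left(6 \right)} \left(15 + B \left(- o\right)\right) = \left(4 + 6 + 6^{2}\right) \left(15 - 10 \left(\left(-1\right) 5\right)\right) = \left(4 + 6 + 36\right) \left(15 - -50\right) = 46 \left(15 + 50\right) = 46 \cdot 65 = 2990$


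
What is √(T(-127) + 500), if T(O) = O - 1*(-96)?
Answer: √469 ≈ 21.656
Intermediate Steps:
T(O) = 96 + O (T(O) = O + 96 = 96 + O)
√(T(-127) + 500) = √((96 - 127) + 500) = √(-31 + 500) = √469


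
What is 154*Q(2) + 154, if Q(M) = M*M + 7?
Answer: 1848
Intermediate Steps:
Q(M) = 7 + M² (Q(M) = M² + 7 = 7 + M²)
154*Q(2) + 154 = 154*(7 + 2²) + 154 = 154*(7 + 4) + 154 = 154*11 + 154 = 1694 + 154 = 1848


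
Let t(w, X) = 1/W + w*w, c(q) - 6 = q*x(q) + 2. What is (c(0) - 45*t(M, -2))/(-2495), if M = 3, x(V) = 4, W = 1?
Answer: 442/2495 ≈ 0.17715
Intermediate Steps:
c(q) = 8 + 4*q (c(q) = 6 + (q*4 + 2) = 6 + (4*q + 2) = 6 + (2 + 4*q) = 8 + 4*q)
t(w, X) = 1 + w² (t(w, X) = 1/1 + w*w = 1 + w²)
(c(0) - 45*t(M, -2))/(-2495) = ((8 + 4*0) - 45*(1 + 3²))/(-2495) = ((8 + 0) - 45*(1 + 9))*(-1/2495) = (8 - 45*10)*(-1/2495) = (8 - 450)*(-1/2495) = -442*(-1/2495) = 442/2495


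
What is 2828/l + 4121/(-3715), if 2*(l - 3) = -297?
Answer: -22211251/1081065 ≈ -20.546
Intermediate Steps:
l = -291/2 (l = 3 + (1/2)*(-297) = 3 - 297/2 = -291/2 ≈ -145.50)
2828/l + 4121/(-3715) = 2828/(-291/2) + 4121/(-3715) = 2828*(-2/291) + 4121*(-1/3715) = -5656/291 - 4121/3715 = -22211251/1081065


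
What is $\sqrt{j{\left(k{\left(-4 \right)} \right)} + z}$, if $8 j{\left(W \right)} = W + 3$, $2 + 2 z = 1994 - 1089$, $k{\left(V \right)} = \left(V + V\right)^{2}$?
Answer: $\frac{\sqrt{7358}}{4} \approx 21.445$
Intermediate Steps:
$k{\left(V \right)} = 4 V^{2}$ ($k{\left(V \right)} = \left(2 V\right)^{2} = 4 V^{2}$)
$z = \frac{903}{2}$ ($z = -1 + \frac{1994 - 1089}{2} = -1 + \frac{1}{2} \cdot 905 = -1 + \frac{905}{2} = \frac{903}{2} \approx 451.5$)
$j{\left(W \right)} = \frac{3}{8} + \frac{W}{8}$ ($j{\left(W \right)} = \frac{W + 3}{8} = \frac{3 + W}{8} = \frac{3}{8} + \frac{W}{8}$)
$\sqrt{j{\left(k{\left(-4 \right)} \right)} + z} = \sqrt{\left(\frac{3}{8} + \frac{4 \left(-4\right)^{2}}{8}\right) + \frac{903}{2}} = \sqrt{\left(\frac{3}{8} + \frac{4 \cdot 16}{8}\right) + \frac{903}{2}} = \sqrt{\left(\frac{3}{8} + \frac{1}{8} \cdot 64\right) + \frac{903}{2}} = \sqrt{\left(\frac{3}{8} + 8\right) + \frac{903}{2}} = \sqrt{\frac{67}{8} + \frac{903}{2}} = \sqrt{\frac{3679}{8}} = \frac{\sqrt{7358}}{4}$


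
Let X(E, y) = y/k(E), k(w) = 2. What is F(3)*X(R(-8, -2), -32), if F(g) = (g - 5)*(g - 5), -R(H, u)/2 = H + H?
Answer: -64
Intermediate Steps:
R(H, u) = -4*H (R(H, u) = -2*(H + H) = -4*H)
F(g) = (-5 + g)² (F(g) = (-5 + g)*(-5 + g) = (-5 + g)²)
X(E, y) = y/2
F(3)*X(R(-8, -2), -32) = (-5 + 3)²*((½)*(-32)) = (-2)²*(-16) = 4*(-16) = -64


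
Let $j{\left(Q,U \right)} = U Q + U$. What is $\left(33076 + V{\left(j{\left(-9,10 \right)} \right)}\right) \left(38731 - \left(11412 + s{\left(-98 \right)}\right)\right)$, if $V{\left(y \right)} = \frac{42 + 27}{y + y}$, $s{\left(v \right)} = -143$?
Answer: $\frac{72665701521}{80} \approx 9.0832 \cdot 10^{8}$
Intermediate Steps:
$j{\left(Q,U \right)} = U + Q U$ ($j{\left(Q,U \right)} = Q U + U = U + Q U$)
$V{\left(y \right)} = \frac{69}{2 y}$
$\left(33076 + V{\left(j{\left(-9,10 \right)} \right)}\right) \left(38731 - \left(11412 + s{\left(-98 \right)}\right)\right) = \left(33076 + \frac{69}{2 \cdot 10 \left(1 - 9\right)}\right) \left(38731 - 11269\right) = \left(33076 + \frac{69}{2 \cdot 10 \left(-8\right)}\right) \left(38731 + \left(-11412 + 143\right)\right) = \left(33076 + \frac{69}{2 \left(-80\right)}\right) \left(38731 - 11269\right) = \left(33076 + \frac{69}{2} \left(- \frac{1}{80}\right)\right) 27462 = \left(33076 - \frac{69}{160}\right) 27462 = \frac{5292091}{160} \cdot 27462 = \frac{72665701521}{80}$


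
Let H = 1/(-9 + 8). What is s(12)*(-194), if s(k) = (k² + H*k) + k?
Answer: -27936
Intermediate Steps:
H = -1 (H = 1/(-1) = -1)
s(k) = k² (s(k) = (k² - k) + k = k²)
s(12)*(-194) = 12²*(-194) = 144*(-194) = -27936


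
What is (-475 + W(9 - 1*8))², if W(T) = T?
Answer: 224676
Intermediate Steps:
(-475 + W(9 - 1*8))² = (-475 + (9 - 1*8))² = (-475 + (9 - 8))² = (-475 + 1)² = (-474)² = 224676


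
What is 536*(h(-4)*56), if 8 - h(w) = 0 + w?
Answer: 360192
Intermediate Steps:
h(w) = 8 - w (h(w) = 8 - (0 + w) = 8 - w)
536*(h(-4)*56) = 536*((8 - 1*(-4))*56) = 536*((8 + 4)*56) = 536*(12*56) = 536*672 = 360192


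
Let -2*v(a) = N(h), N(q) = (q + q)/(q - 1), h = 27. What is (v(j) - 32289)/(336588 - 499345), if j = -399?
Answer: 839541/4231682 ≈ 0.19839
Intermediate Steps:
N(q) = 2*q/(-1 + q) (N(q) = (2*q)/(-1 + q) = 2*q/(-1 + q))
v(a) = -27/26 (v(a) = -27/(-1 + 27) = -27/26)
(v(j) - 32289)/(336588 - 499345) = (-27/26 - 32289)/(336588 - 499345) = -839541/26/(-162757) = -839541/26*(-1/162757) = 839541/4231682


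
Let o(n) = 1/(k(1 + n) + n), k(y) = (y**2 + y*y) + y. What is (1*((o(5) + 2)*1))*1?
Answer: 167/83 ≈ 2.0120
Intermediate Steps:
k(y) = y + 2*y**2 (k(y) = (y**2 + y**2) + y = 2*y**2 + y = y + 2*y**2)
o(n) = 1/(n + (1 + n)*(3 + 2*n)) (o(n) = 1/((1 + n)*(1 + 2*(1 + n)) + n) = 1/((1 + n)*(1 + (2 + 2*n)) + n) = 1/((1 + n)*(3 + 2*n) + n) = 1/(n + (1 + n)*(3 + 2*n)))
(1*((o(5) + 2)*1))*1 = (1*((1/(5 + (1 + 5)*(3 + 2*5)) + 2)*1))*1 = (1*((1/(5 + 6*(3 + 10)) + 2)*1))*1 = (1*((1/(5 + 6*13) + 2)*1))*1 = (1*((1/(5 + 78) + 2)*1))*1 = (1*((1/83 + 2)*1))*1 = (1*((167/83)*1))*1 = (1*(167/83))*1 = (167/83)*1 = 167/83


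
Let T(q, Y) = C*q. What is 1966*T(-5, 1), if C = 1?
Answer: -9830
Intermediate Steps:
T(q, Y) = q (T(q, Y) = 1*q = q)
1966*T(-5, 1) = 1966*(-5) = -9830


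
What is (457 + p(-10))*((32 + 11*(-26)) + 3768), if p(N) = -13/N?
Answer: 8052331/5 ≈ 1.6105e+6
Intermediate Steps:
(457 + p(-10))*((32 + 11*(-26)) + 3768) = (457 - 13/(-10))*((32 + 11*(-26)) + 3768) = (457 - 13*(-⅒))*((32 - 286) + 3768) = (457 + 13/10)*(-254 + 3768) = (4583/10)*3514 = 8052331/5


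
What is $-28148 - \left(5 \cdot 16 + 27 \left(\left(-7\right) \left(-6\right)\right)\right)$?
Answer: $-29362$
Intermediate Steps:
$-28148 - \left(5 \cdot 16 + 27 \left(\left(-7\right) \left(-6\right)\right)\right) = -28148 - \left(80 + 27 \cdot 42\right) = -28148 - \left(80 + 1134\right) = -28148 - 1214 = -29362$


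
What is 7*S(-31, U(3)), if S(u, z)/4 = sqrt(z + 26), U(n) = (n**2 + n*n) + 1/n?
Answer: 28*sqrt(399)/3 ≈ 186.43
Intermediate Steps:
U(n) = 1/n + 2*n**2 (U(n) = (n**2 + n**2) + 1/n = 2*n**2 + 1/n = 1/n + 2*n**2)
S(u, z) = 4*sqrt(26 + z) (S(u, z) = 4*sqrt(z + 26) = 4*sqrt(26 + z))
7*S(-31, U(3)) = 7*(4*sqrt(26 + (1 + 2*3**3)/3)) = 7*(4*sqrt(26 + (1 + 2*27)/3)) = 7*(4*sqrt(26 + (1 + 54)/3)) = 7*(4*sqrt(26 + (1/3)*55)) = 7*(4*sqrt(26 + 55/3)) = 7*(4*sqrt(133/3)) = 7*(4*(sqrt(399)/3)) = 7*(4*sqrt(399)/3) = 28*sqrt(399)/3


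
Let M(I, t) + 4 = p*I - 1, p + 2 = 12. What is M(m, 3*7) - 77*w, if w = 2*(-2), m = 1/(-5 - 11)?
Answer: 2419/8 ≈ 302.38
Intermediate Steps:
p = 10 (p = -2 + 12 = 10)
m = -1/16 (m = 1/(-16) = -1/16 ≈ -0.062500)
M(I, t) = -5 + 10*I (M(I, t) = -4 + (10*I - 1) = -4 + (-1 + 10*I) = -5 + 10*I)
w = -4
M(m, 3*7) - 77*w = (-5 + 10*(-1/16)) - 77*(-4) = (-5 - 5/8) + 308 = -45/8 + 308 = 2419/8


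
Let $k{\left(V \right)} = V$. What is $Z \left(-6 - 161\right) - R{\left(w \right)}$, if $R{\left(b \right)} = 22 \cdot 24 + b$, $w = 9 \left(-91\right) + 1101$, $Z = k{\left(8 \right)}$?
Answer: $-2146$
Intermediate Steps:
$Z = 8$
$w = 282$ ($w = -819 + 1101 = 282$)
$R{\left(b \right)} = 528 + b$
$Z \left(-6 - 161\right) - R{\left(w \right)} = 8 \left(-6 - 161\right) - \left(528 + 282\right) = 8 \left(-167\right) - 810 = -1336 - 810 = -2146$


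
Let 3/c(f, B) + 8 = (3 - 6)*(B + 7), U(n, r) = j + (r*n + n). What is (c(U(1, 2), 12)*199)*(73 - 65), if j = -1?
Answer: -4776/65 ≈ -73.477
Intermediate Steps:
U(n, r) = -1 + n + n*r (U(n, r) = -1 + (r*n + n) = -1 + (n*r + n) = -1 + (n + n*r) = -1 + n + n*r)
c(f, B) = 3/(-29 - 3*B) (c(f, B) = 3/(-8 + (3 - 6)*(B + 7)) = 3/(-8 - 3*(7 + B)) = 3/(-8 + (-21 - 3*B)) = 3/(-29 - 3*B))
(c(U(1, 2), 12)*199)*(73 - 65) = (-3/(29 + 3*12)*199)*(73 - 65) = (-3/(29 + 36)*199)*8 = (-3/65*199)*8 = (-3*1/65*199)*8 = -3/65*199*8 = -597/65*8 = -4776/65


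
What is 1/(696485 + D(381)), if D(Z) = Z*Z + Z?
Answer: 1/842027 ≈ 1.1876e-6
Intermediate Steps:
D(Z) = Z + Z**2 (D(Z) = Z**2 + Z = Z + Z**2)
1/(696485 + D(381)) = 1/(696485 + 381*(1 + 381)) = 1/(696485 + 381*382) = 1/(696485 + 145542) = 1/842027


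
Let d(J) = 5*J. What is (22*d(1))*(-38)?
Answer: -4180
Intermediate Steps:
(22*d(1))*(-38) = (22*(5*1))*(-38) = (22*5)*(-38) = 110*(-38) = -4180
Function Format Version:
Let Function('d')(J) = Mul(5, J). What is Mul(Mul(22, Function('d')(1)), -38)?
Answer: -4180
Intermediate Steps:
Mul(Mul(22, Function('d')(1)), -38) = Mul(Mul(22, Mul(5, 1)), -38) = Mul(Mul(22, 5), -38) = Mul(110, -38) = -4180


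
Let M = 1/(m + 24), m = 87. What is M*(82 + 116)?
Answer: 66/37 ≈ 1.7838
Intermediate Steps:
M = 1/111 (M = 1/(87 + 24) = 1/111 ≈ 0.0090090)
M*(82 + 116) = (82 + 116)/111 = (1/111)*198 = 66/37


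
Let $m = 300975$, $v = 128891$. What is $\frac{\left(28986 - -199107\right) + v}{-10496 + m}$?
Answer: $\frac{356984}{290479} \approx 1.2289$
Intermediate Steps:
$\frac{\left(28986 - -199107\right) + v}{-10496 + m} = \frac{\left(28986 - -199107\right) + 128891}{-10496 + 300975} = \frac{\left(28986 + 199107\right) + 128891}{290479} = \left(228093 + 128891\right) \frac{1}{290479} = 356984 \cdot \frac{1}{290479} = \frac{356984}{290479}$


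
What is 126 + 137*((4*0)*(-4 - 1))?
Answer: 126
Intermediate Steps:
126 + 137*((4*0)*(-4 - 1)) = 126 + 137*(0*(-5)) = 126 + 137*0 = 126 + 0 = 126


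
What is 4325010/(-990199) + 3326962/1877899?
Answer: -4827577508552/1859493711901 ≈ -2.5962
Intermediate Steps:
4325010/(-990199) + 3326962/1877899 = 4325010*(-1/990199) + 3326962*(1/1877899) = -4325010/990199 + 3326962/1877899 = -4827577508552/1859493711901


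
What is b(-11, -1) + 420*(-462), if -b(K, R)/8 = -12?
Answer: -193944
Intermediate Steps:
b(K, R) = 96 (b(K, R) = -8*(-12) = 96)
b(-11, -1) + 420*(-462) = 96 + 420*(-462) = 96 - 194040 = -193944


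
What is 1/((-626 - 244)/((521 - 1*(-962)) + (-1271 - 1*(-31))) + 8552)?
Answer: 81/692422 ≈ 0.00011698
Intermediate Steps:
1/((-626 - 244)/((521 - 1*(-962)) + (-1271 - 1*(-31))) + 8552) = 1/(-870/((521 + 962) + (-1271 + 31)) + 8552) = 1/(-870/(1483 - 1240) + 8552) = 1/(-870/243 + 8552) = 1/(-870*1/243 + 8552) = 1/(-290/81 + 8552) = 1/(692422/81) = 81/692422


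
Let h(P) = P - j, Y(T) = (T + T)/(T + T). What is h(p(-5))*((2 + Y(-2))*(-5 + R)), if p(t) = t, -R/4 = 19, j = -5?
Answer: 0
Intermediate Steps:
R = -76 (R = -4*19 = -76)
Y(T) = 1 (Y(T) = (2*T)/((2*T)) = (2*T)*(1/(2*T)) = 1)
h(P) = 5 + P (h(P) = P - 1*(-5) = P + 5 = 5 + P)
h(p(-5))*((2 + Y(-2))*(-5 + R)) = (5 - 5)*((2 + 1)*(-5 - 76)) = 0*(3*(-81)) = 0*(-243) = 0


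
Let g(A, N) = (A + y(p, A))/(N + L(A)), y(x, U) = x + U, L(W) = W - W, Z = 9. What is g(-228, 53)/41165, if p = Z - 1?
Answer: -448/2181745 ≈ -0.00020534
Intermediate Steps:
L(W) = 0
p = 8 (p = 9 - 1 = 8)
y(x, U) = U + x
g(A, N) = (8 + 2*A)/N (g(A, N) = (A + (A + 8))/(N + 0) = (A + (8 + A))/N = (8 + 2*A)/N)
g(-228, 53)/41165 = (2*(4 - 228)/53)/41165 = (2*(1/53)*(-224))*(1/41165) = -448/53*1/41165 = -448/2181745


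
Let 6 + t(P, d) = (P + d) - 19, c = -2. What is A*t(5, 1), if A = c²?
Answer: -76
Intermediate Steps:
t(P, d) = -25 + P + d (t(P, d) = -6 + ((P + d) - 19) = -6 + (-19 + P + d) = -25 + P + d)
A = 4 (A = (-2)² = 4)
A*t(5, 1) = 4*(-25 + 5 + 1) = 4*(-19) = -76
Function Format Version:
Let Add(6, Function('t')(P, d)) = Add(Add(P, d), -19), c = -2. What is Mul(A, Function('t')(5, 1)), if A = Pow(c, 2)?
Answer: -76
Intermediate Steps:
Function('t')(P, d) = Add(-25, P, d) (Function('t')(P, d) = Add(-6, Add(Add(P, d), -19)) = Add(-6, Add(-19, P, d)) = Add(-25, P, d))
A = 4 (A = Pow(-2, 2) = 4)
Mul(A, Function('t')(5, 1)) = Mul(4, Add(-25, 5, 1)) = Mul(4, -19) = -76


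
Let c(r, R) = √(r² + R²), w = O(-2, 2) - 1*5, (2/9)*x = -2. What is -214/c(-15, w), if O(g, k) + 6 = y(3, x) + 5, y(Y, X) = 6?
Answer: -214/15 ≈ -14.267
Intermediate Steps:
x = -9 (x = (9/2)*(-2) = -9)
O(g, k) = 5 (O(g, k) = -6 + (6 + 5) = -6 + 11 = 5)
w = 0 (w = 5 - 1*5 = 5 - 5 = 0)
c(r, R) = √(R² + r²)
-214/c(-15, w) = -214/√(0² + (-15)²) = -214/√(0 + 225) = -214/(√225) = -214/15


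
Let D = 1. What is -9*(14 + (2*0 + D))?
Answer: -135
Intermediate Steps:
-9*(14 + (2*0 + D)) = -9*(14 + (2*0 + 1)) = -9*(14 + (0 + 1)) = -9*(14 + 1) = -9*15 = -135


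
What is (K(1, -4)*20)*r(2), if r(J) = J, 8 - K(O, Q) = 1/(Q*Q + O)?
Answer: 5400/17 ≈ 317.65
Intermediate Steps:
K(O, Q) = 8 - 1/(O + Q²) (K(O, Q) = 8 - 1/(Q*Q + O) = 8 - 1/(Q² + O) = 8 - 1/(O + Q²))
(K(1, -4)*20)*r(2) = (((-1 + 8*1 + 8*(-4)²)/(1 + (-4)²))*20)*2 = (((-1 + 8 + 8*16)/(1 + 16))*20)*2 = (((-1 + 8 + 128)/17)*20)*2 = (((1/17)*135)*20)*2 = ((135/17)*20)*2 = (2700/17)*2 = 5400/17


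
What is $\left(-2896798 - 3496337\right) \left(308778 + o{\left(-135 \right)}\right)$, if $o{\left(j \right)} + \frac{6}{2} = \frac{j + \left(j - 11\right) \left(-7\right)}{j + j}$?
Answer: $- \frac{35532346625867}{18} \approx -1.974 \cdot 10^{12}$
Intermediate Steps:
$o{\left(j \right)} = -3 + \frac{77 - 6 j}{2 j}$ ($o{\left(j \right)} = -3 + \frac{j + \left(j - 11\right) \left(-7\right)}{j + j} = -3 + \frac{j + \left(-11 + j\right) \left(-7\right)}{2 j} = -3 + \left(j - \left(-77 + 7 j\right)\right) \frac{1}{2 j} = -3 + \left(77 - 6 j\right) \frac{1}{2 j} = -3 + \frac{77 - 6 j}{2 j}$)
$\left(-2896798 - 3496337\right) \left(308778 + o{\left(-135 \right)}\right) = \left(-2896798 - 3496337\right) \left(308778 - \left(6 - \frac{77}{2 \left(-135\right)}\right)\right) = - 6393135 \left(308778 + \left(-6 + \frac{77}{2} \left(- \frac{1}{135}\right)\right)\right) = - 6393135 \left(308778 - \frac{1697}{270}\right) = \left(-6393135\right) \frac{83368363}{270} = - \frac{35532346625867}{18}$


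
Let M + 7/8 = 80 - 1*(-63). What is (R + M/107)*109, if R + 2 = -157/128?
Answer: -2833891/13696 ≈ -206.91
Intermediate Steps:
R = -413/128 (R = -2 - 157/128 = -413/128 ≈ -3.2266)
M = 1137/8 (M = -7/8 + (80 - 1*(-63)) = -7/8 + (80 + 63) = -7/8 + 143 = 1137/8 ≈ 142.13)
(R + M/107)*109 = (-413/128 + (1137/8)/107)*109 = (-413/128 + (1137/8)*(1/107))*109 = (-413/128 + 1137/856)*109 = -25999/13696*109 = -2833891/13696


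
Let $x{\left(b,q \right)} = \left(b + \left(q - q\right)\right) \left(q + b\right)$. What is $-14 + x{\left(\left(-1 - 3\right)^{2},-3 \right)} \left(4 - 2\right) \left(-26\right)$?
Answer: $-10830$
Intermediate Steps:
$x{\left(b,q \right)} = b \left(b + q\right)$ ($x{\left(b,q \right)} = \left(b + 0\right) \left(b + q\right) = b \left(b + q\right)$)
$-14 + x{\left(\left(-1 - 3\right)^{2},-3 \right)} \left(4 - 2\right) \left(-26\right) = -14 + \left(-1 - 3\right)^{2} \left(\left(-1 - 3\right)^{2} - 3\right) \left(4 - 2\right) \left(-26\right) = -14 + \left(-4\right)^{2} \left(\left(-4\right)^{2} - 3\right) 2 \left(-26\right) = -14 + 16 \left(16 - 3\right) 2 \left(-26\right) = -14 + 16 \cdot 13 \cdot 2 \left(-26\right) = -14 + 208 \cdot 2 \left(-26\right) = -14 + 416 \left(-26\right) = -14 - 10816 = -10830$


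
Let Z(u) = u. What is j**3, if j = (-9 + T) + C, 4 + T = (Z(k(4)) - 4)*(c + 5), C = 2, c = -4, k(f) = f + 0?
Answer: -1331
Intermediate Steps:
k(f) = f
T = -4 (T = -4 + (4 - 4)*(-4 + 5) = -4 + 0*1 = -4 + 0 = -4)
j = -11 (j = (-9 - 4) + 2 = -13 + 2 = -11)
j**3 = (-11)**3 = -1331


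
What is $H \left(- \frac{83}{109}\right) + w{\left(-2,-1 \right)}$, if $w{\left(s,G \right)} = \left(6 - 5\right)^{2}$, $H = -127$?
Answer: $\frac{10650}{109} \approx 97.706$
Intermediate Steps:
$w{\left(s,G \right)} = 1$ ($w{\left(s,G \right)} = 1^{2} = 1$)
$H \left(- \frac{83}{109}\right) + w{\left(-2,-1 \right)} = - 127 \left(- \frac{83}{109}\right) + 1 = - 127 \left(\left(-83\right) \frac{1}{109}\right) + 1 = \left(-127\right) \left(- \frac{83}{109}\right) + 1 = \frac{10541}{109} + 1 = \frac{10650}{109}$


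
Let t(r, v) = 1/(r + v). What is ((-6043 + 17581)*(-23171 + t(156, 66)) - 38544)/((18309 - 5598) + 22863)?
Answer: -3297754377/438746 ≈ -7516.3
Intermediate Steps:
((-6043 + 17581)*(-23171 + t(156, 66)) - 38544)/((18309 - 5598) + 22863) = ((-6043 + 17581)*(-23171 + 1/(156 + 66)) - 38544)/((18309 - 5598) + 22863) = (11538*(-23171 + 1/222) - 38544)/(12711 + 22863) = (11538*(-23171 + 1/222) - 38544)/35574 = (11538*(-5143961/222) - 38544)*(1/35574) = (-9891837003/37 - 38544)*(1/35574) = -9893263131/37*1/35574 = -3297754377/438746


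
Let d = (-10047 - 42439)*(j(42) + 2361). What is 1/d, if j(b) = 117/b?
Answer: -1/124065657 ≈ -8.0603e-9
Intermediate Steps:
d = -124065657 (d = (-10047 - 42439)*(117/42 + 2361) = -52486*(117*(1/42) + 2361) = -52486*(39/14 + 2361) = -52486*33093/14 = -124065657)
1/d = 1/(-124065657) = -1/124065657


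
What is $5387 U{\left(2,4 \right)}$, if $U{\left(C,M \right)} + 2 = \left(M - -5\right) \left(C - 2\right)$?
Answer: $-10774$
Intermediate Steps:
$U{\left(C,M \right)} = -2 + \left(-2 + C\right) \left(5 + M\right)$ ($U{\left(C,M \right)} = -2 + \left(M - -5\right) \left(C - 2\right) = -2 + \left(M + 5\right) \left(-2 + C\right) = -2 + \left(5 + M\right) \left(-2 + C\right) = -2 + \left(-2 + C\right) \left(5 + M\right)$)
$5387 U{\left(2,4 \right)} = 5387 \left(-12 - 8 + 5 \cdot 2 + 2 \cdot 4\right) = 5387 \left(-12 - 8 + 10 + 8\right) = 5387 \left(-2\right) = -10774$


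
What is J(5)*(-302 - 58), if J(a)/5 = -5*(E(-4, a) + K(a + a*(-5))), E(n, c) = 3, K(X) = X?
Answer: -153000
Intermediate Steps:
J(a) = -75 + 100*a (J(a) = 5*(-5*(3 + (a + a*(-5)))) = 5*(-5*(3 + (a - 5*a))) = 5*(-5*(3 - 4*a)) = 5*(-15 + 20*a) = -75 + 100*a)
J(5)*(-302 - 58) = (-75 + 100*5)*(-302 - 58) = (-75 + 500)*(-360) = 425*(-360) = -153000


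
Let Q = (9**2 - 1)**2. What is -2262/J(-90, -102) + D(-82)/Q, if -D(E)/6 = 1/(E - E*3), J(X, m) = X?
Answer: 39569911/1574400 ≈ 25.133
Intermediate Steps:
Q = 6400 (Q = (81 - 1)**2 = 80**2 = 6400)
D(E) = 3/E (D(E) = -6/(E - E*3) = -6/(E - 3*E) = -6*(-1/(2*E)) = -(-3)/E = 3/E)
-2262/J(-90, -102) + D(-82)/Q = -2262/(-90) + (3/(-82))/6400 = -2262*(-1/90) + (3*(-1/82))*(1/6400) = 377/15 - 3/82*1/6400 = 377/15 - 3/524800 = 39569911/1574400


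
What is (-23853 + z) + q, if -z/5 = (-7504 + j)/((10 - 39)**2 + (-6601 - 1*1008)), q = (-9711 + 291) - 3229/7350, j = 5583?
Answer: -275875196837/8290800 ≈ -33275.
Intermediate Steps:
q = -69240229/7350 (q = -9420 - 3229*1/7350 = -9420 - 3229/7350 = -69240229/7350 ≈ -9420.4)
z = -9605/6768 (z = -5*(-7504 + 5583)/((10 - 39)**2 + (-6601 - 1*1008)) = -(-9605)/((-29)**2 + (-6601 - 1008)) = -(-9605)/(841 - 7609) = -(-9605)/(-6768) = -(-9605)*(-1)/6768 = -5*1921/6768 = -9605/6768 ≈ -1.4192)
(-23853 + z) + q = (-23853 - 9605/6768) - 69240229/7350 = -161446709/6768 - 69240229/7350 = -275875196837/8290800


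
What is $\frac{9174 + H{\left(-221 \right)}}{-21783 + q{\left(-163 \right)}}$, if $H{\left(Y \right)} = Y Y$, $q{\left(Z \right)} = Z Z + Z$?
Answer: $\frac{58015}{4623} \approx 12.549$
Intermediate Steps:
$q{\left(Z \right)} = Z + Z^{2}$ ($q{\left(Z \right)} = Z^{2} + Z = Z + Z^{2}$)
$H{\left(Y \right)} = Y^{2}$
$\frac{9174 + H{\left(-221 \right)}}{-21783 + q{\left(-163 \right)}} = \frac{9174 + \left(-221\right)^{2}}{-21783 - 163 \left(1 - 163\right)} = \frac{9174 + 48841}{-21783 - -26406} = \frac{58015}{-21783 + 26406} = \frac{58015}{4623}$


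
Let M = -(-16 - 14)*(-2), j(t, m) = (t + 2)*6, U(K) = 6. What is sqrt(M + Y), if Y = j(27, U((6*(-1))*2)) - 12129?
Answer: 3*I*sqrt(1335) ≈ 109.61*I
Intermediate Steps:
j(t, m) = 12 + 6*t (j(t, m) = (2 + t)*6 = 12 + 6*t)
M = -60 (M = -(-30)*(-2) = -1*60 = -60)
Y = -11955 (Y = (12 + 6*27) - 12129 = (12 + 162) - 12129 = 174 - 12129 = -11955)
sqrt(M + Y) = sqrt(-60 - 11955) = sqrt(-12015) = 3*I*sqrt(1335)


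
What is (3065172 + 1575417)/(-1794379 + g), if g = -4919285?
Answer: -1546863/2237888 ≈ -0.69122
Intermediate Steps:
(3065172 + 1575417)/(-1794379 + g) = (3065172 + 1575417)/(-1794379 - 4919285) = 4640589/(-6713664) = 4640589*(-1/6713664) = -1546863/2237888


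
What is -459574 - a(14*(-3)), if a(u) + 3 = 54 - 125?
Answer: -459500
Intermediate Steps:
a(u) = -74 (a(u) = -3 + (54 - 125) = -3 - 71 = -74)
-459574 - a(14*(-3)) = -459574 - 1*(-74) = -459574 + 74 = -459500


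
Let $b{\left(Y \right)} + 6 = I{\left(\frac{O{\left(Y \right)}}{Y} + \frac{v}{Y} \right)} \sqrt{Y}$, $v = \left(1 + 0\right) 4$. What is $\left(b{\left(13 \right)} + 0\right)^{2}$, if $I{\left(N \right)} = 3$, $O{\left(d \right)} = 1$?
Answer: $153 - 36 \sqrt{13} \approx 23.2$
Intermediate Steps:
$v = 4$ ($v = 1 \cdot 4 = 4$)
$b{\left(Y \right)} = -6 + 3 \sqrt{Y}$
$\left(b{\left(13 \right)} + 0\right)^{2} = \left(\left(-6 + 3 \sqrt{13}\right) + 0\right)^{2} = \left(-6 + 3 \sqrt{13}\right)^{2}$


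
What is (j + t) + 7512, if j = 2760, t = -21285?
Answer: -11013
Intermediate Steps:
(j + t) + 7512 = (2760 - 21285) + 7512 = -18525 + 7512 = -11013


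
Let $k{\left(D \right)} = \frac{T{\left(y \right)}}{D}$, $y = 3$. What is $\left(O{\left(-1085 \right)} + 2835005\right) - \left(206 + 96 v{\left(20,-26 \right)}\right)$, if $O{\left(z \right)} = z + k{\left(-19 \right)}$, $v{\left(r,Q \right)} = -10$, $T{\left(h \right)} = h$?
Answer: $\frac{53858803}{19} \approx 2.8347 \cdot 10^{6}$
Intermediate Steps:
$k{\left(D \right)} = \frac{3}{D}$
$O{\left(z \right)} = - \frac{3}{19} + z$ ($O{\left(z \right)} = z + \frac{3}{-19} = z + 3 \left(- \frac{1}{19}\right) = z - \frac{3}{19} = - \frac{3}{19} + z$)
$\left(O{\left(-1085 \right)} + 2835005\right) - \left(206 + 96 v{\left(20,-26 \right)}\right) = \left(\left(- \frac{3}{19} - 1085\right) + 2835005\right) - -754 = \left(- \frac{20618}{19} + 2835005\right) + \left(-206 + 960\right) = \frac{53844477}{19} + 754 = \frac{53858803}{19}$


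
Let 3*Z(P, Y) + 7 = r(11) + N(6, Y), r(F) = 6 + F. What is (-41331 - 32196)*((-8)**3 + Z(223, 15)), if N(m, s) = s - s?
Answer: 37400734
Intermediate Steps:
N(m, s) = 0
Z(P, Y) = 10/3 (Z(P, Y) = -7/3 + ((6 + 11) + 0)/3 = -7/3 + (17 + 0)/3 = -7/3 + (1/3)*17 = -7/3 + 17/3 = 10/3)
(-41331 - 32196)*((-8)**3 + Z(223, 15)) = (-41331 - 32196)*((-8)**3 + 10/3) = -73527*(-512 + 10/3) = -73527*(-1526/3) = 37400734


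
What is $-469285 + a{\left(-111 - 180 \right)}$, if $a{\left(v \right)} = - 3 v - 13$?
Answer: $-468425$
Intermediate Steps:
$a{\left(v \right)} = -13 - 3 v$
$-469285 + a{\left(-111 - 180 \right)} = -469285 - \left(13 + 3 \left(-111 - 180\right)\right) = -469285 - -860 = -469285 + \left(-13 + 873\right) = -469285 + 860 = -468425$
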